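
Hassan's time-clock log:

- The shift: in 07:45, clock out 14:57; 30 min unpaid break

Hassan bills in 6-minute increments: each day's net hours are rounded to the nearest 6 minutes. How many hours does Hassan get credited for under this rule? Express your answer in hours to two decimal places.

The shift: 07:45–14:57 = 7 h 12 min − 30 min = 6 h 42 min → rounds to 6 h 42 min

6.70 hours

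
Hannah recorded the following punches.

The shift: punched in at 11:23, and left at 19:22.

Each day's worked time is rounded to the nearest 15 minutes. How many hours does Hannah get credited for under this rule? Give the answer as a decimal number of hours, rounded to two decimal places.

The shift: 11:23–19:22 = 7 h 59 min → rounds to 8 h 0 min

8.00 hours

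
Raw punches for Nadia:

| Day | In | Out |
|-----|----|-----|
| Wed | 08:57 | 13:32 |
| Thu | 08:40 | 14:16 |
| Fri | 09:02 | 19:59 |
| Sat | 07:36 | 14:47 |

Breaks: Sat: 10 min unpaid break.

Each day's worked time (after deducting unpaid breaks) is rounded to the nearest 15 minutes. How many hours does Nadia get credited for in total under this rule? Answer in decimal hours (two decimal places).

Wed: 08:57–13:32 = 4 h 35 min → rounds to 4 h 30 min
Thu: 08:40–14:16 = 5 h 36 min → rounds to 5 h 30 min
Fri: 09:02–19:59 = 10 h 57 min → rounds to 11 h 0 min
Sat: 07:36–14:47 = 7 h 11 min − 10 min = 7 h 1 min → rounds to 7 h 0 min
Total credited: 28 h 0 min.

28.00 hours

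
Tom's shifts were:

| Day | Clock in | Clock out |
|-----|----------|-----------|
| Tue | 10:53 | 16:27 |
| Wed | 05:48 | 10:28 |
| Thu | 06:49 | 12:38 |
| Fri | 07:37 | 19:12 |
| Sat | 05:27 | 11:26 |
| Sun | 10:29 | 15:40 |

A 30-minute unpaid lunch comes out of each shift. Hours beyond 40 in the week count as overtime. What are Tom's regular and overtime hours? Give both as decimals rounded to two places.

Regular 35.80 hours, overtime 0.00 hours

Tue: 10:53–16:27 = 5 h 34 min; less 30 min break → 5 h 4 min
Wed: 05:48–10:28 = 4 h 40 min; less 30 min break → 4 h 10 min
Thu: 06:49–12:38 = 5 h 49 min; less 30 min break → 5 h 19 min
Fri: 07:37–19:12 = 11 h 35 min; less 30 min break → 11 h 5 min
Sat: 05:27–11:26 = 5 h 59 min; less 30 min break → 5 h 29 min
Sun: 10:29–15:40 = 5 h 11 min; less 30 min break → 4 h 41 min
Total worked: 35 h 48 min = 35.80 h.
Threshold 40 h → overtime 0 h 0 min, regular 35 h 48 min.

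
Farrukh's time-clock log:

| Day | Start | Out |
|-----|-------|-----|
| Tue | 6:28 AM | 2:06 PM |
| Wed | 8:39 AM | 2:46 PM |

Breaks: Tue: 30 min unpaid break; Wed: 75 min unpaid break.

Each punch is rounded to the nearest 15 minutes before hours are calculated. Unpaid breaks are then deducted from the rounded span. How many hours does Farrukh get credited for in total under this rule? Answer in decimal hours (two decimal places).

11.75 hours

Tue: in 6:28 AM→6:30 AM, out 2:06 PM→2:00 PM; 7 h 30 min − 30 min = 7 h 0 min
Wed: in 8:39 AM→8:45 AM, out 2:46 PM→2:45 PM; 6 h 0 min − 75 min = 4 h 45 min
Total credited: 11 h 45 min.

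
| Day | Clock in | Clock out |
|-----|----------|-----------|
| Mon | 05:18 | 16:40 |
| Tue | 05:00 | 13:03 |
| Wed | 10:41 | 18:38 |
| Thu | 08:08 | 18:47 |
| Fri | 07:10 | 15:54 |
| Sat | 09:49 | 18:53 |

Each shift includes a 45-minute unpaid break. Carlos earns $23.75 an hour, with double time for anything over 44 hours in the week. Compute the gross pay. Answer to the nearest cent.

$1392.54

Mon: 05:18–16:40 = 11 h 22 min; less 45 min break → 10 h 37 min
Tue: 05:00–13:03 = 8 h 3 min; less 45 min break → 7 h 18 min
Wed: 10:41–18:38 = 7 h 57 min; less 45 min break → 7 h 12 min
Thu: 08:08–18:47 = 10 h 39 min; less 45 min break → 9 h 54 min
Fri: 07:10–15:54 = 8 h 44 min; less 45 min break → 7 h 59 min
Sat: 09:49–18:53 = 9 h 4 min; less 45 min break → 8 h 19 min
Total worked: 51 h 19 min = 3079 min.
Regular 44 h 0 min = 2640 min at $23.75/h; overtime 7 h 19 min = 439 min at $47.50/h.
Pay = (2640 × $23.75 + 439 × $47.50) ÷ 60 = $1392.54.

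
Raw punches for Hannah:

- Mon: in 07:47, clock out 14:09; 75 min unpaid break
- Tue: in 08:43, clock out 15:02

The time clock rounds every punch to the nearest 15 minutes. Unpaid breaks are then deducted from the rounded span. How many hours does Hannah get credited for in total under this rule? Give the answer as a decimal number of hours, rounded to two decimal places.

11.50 hours

Mon: in 07:47→07:45, out 14:09→14:15; 6 h 30 min − 75 min = 5 h 15 min
Tue: in 08:43→08:45, out 15:02→15:00; 6 h 15 min
Total credited: 11 h 30 min.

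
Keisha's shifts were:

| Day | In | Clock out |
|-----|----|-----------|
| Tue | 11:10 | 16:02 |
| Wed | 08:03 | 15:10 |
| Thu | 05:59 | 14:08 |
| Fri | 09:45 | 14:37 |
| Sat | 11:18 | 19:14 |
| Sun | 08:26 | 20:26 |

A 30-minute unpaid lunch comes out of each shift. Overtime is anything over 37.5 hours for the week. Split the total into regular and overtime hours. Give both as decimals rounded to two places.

Tue: 11:10–16:02 = 4 h 52 min; less 30 min break → 4 h 22 min
Wed: 08:03–15:10 = 7 h 7 min; less 30 min break → 6 h 37 min
Thu: 05:59–14:08 = 8 h 9 min; less 30 min break → 7 h 39 min
Fri: 09:45–14:37 = 4 h 52 min; less 30 min break → 4 h 22 min
Sat: 11:18–19:14 = 7 h 56 min; less 30 min break → 7 h 26 min
Sun: 08:26–20:26 = 12 h 0 min; less 30 min break → 11 h 30 min
Total worked: 41 h 56 min = 41.93 h.
Threshold 37.5 h → overtime 4 h 26 min, regular 37 h 30 min.

Regular 37.50 hours, overtime 4.43 hours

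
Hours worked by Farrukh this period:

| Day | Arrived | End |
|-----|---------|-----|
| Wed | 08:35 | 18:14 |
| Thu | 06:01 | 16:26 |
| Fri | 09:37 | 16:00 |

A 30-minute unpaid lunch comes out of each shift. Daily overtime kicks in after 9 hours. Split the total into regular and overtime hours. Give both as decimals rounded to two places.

Regular 23.88 hours, overtime 1.07 hours

Wed: 08:35–18:14 = 9 h 39 min; less 30 min break → 9 h 9 min
Thu: 06:01–16:26 = 10 h 25 min; less 30 min break → 9 h 55 min
Fri: 09:37–16:00 = 6 h 23 min; less 30 min break → 5 h 53 min
Wed reg 9 h 0 min / OT 0 h 9 min; Thu reg 9 h 0 min / OT 0 h 55 min; Fri reg 5 h 53 min / OT 0 h 0 min.
Totals: regular 23 h 53 min, overtime 1 h 4 min.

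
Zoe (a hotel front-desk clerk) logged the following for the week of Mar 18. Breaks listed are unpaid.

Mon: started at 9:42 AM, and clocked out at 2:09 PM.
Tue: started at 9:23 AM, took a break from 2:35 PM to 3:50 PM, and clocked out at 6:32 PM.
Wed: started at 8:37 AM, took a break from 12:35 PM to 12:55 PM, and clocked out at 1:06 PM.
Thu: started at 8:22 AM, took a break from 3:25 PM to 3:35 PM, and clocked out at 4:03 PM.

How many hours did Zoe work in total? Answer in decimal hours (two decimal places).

Mon: 9:42 AM–2:09 PM = 4 h 27 min
Tue: 9:23 AM–6:32 PM = 9 h 9 min; less 75 min break → 7 h 54 min
Wed: 8:37 AM–1:06 PM = 4 h 29 min; less 20 min break → 4 h 9 min
Thu: 8:22 AM–4:03 PM = 7 h 41 min; less 10 min break → 7 h 31 min
Total: 4 h 27 min + 7 h 54 min + 4 h 9 min + 7 h 31 min = 24 h 1 min.

24.02 hours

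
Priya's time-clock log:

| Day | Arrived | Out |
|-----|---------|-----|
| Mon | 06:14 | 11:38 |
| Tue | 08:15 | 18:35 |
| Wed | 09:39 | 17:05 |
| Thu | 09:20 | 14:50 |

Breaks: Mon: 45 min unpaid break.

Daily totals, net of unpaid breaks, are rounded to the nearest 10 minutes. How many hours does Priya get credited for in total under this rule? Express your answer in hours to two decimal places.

Mon: 06:14–11:38 = 5 h 24 min − 45 min = 4 h 39 min → rounds to 4 h 40 min
Tue: 08:15–18:35 = 10 h 20 min → rounds to 10 h 20 min
Wed: 09:39–17:05 = 7 h 26 min → rounds to 7 h 30 min
Thu: 09:20–14:50 = 5 h 30 min → rounds to 5 h 30 min
Total credited: 28 h 0 min.

28.00 hours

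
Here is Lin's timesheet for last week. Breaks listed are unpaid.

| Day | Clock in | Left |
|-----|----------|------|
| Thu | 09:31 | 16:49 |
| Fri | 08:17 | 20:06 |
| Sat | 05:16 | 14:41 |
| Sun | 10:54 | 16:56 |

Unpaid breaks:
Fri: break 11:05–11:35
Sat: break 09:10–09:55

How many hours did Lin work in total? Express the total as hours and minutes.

33 h 19 min

Thu: 09:31–16:49 = 7 h 18 min
Fri: 08:17–20:06 = 11 h 49 min; less 30 min break → 11 h 19 min
Sat: 05:16–14:41 = 9 h 25 min; less 45 min break → 8 h 40 min
Sun: 10:54–16:56 = 6 h 2 min
Total: 7 h 18 min + 11 h 19 min + 8 h 40 min + 6 h 2 min = 33 h 19 min.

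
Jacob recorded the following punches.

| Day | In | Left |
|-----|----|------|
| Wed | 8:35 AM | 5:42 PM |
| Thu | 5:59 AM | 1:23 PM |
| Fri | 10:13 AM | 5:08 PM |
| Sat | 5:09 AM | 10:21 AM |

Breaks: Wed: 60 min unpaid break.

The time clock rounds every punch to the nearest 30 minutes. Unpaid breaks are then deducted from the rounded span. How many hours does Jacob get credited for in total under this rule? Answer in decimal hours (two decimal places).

Wed: in 8:35 AM→8:30 AM, out 5:42 PM→5:30 PM; 9 h 0 min − 60 min = 8 h 0 min
Thu: in 5:59 AM→6:00 AM, out 1:23 PM→1:30 PM; 7 h 30 min
Fri: in 10:13 AM→10:00 AM, out 5:08 PM→5:00 PM; 7 h 0 min
Sat: in 5:09 AM→5:00 AM, out 10:21 AM→10:30 AM; 5 h 30 min
Total credited: 28 h 0 min.

28.00 hours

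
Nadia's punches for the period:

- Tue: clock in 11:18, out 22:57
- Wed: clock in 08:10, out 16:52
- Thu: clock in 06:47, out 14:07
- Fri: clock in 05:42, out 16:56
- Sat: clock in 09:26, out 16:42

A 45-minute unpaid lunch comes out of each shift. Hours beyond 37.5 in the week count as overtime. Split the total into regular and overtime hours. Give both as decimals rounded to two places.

Regular 37.50 hours, overtime 4.93 hours

Tue: 11:18–22:57 = 11 h 39 min; less 45 min break → 10 h 54 min
Wed: 08:10–16:52 = 8 h 42 min; less 45 min break → 7 h 57 min
Thu: 06:47–14:07 = 7 h 20 min; less 45 min break → 6 h 35 min
Fri: 05:42–16:56 = 11 h 14 min; less 45 min break → 10 h 29 min
Sat: 09:26–16:42 = 7 h 16 min; less 45 min break → 6 h 31 min
Total worked: 42 h 26 min = 42.43 h.
Threshold 37.5 h → overtime 4 h 56 min, regular 37 h 30 min.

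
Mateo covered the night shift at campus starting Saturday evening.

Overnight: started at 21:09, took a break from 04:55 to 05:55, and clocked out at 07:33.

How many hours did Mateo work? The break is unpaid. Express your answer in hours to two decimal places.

9.40 hours

Overnight: 21:09 → midnight = 2 h 51 min; midnight → 07:33 = 7 h 33 min; span 10 h 24 min; less 60 min break → 9 h 24 min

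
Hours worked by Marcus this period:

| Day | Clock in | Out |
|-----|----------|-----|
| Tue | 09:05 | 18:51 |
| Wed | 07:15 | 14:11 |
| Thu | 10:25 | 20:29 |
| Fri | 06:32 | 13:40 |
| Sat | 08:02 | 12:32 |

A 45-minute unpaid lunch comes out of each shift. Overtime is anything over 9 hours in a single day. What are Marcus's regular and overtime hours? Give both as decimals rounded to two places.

Tue: 09:05–18:51 = 9 h 46 min; less 45 min break → 9 h 1 min
Wed: 07:15–14:11 = 6 h 56 min; less 45 min break → 6 h 11 min
Thu: 10:25–20:29 = 10 h 4 min; less 45 min break → 9 h 19 min
Fri: 06:32–13:40 = 7 h 8 min; less 45 min break → 6 h 23 min
Sat: 08:02–12:32 = 4 h 30 min; less 45 min break → 3 h 45 min
Tue reg 9 h 0 min / OT 0 h 1 min; Wed reg 6 h 11 min / OT 0 h 0 min; Thu reg 9 h 0 min / OT 0 h 19 min; Fri reg 6 h 23 min / OT 0 h 0 min; Sat reg 3 h 45 min / OT 0 h 0 min.
Totals: regular 34 h 19 min, overtime 0 h 20 min.

Regular 34.32 hours, overtime 0.33 hours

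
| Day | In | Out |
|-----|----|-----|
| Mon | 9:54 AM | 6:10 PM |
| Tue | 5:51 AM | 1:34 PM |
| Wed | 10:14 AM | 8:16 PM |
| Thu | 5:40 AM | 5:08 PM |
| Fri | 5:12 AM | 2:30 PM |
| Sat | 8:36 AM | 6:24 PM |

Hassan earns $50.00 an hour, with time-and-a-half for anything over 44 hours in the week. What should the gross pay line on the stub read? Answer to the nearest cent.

$3143.75

Mon: 9:54 AM–6:10 PM = 8 h 16 min
Tue: 5:51 AM–1:34 PM = 7 h 43 min
Wed: 10:14 AM–8:16 PM = 10 h 2 min
Thu: 5:40 AM–5:08 PM = 11 h 28 min
Fri: 5:12 AM–2:30 PM = 9 h 18 min
Sat: 8:36 AM–6:24 PM = 9 h 48 min
Total worked: 56 h 35 min = 3395 min.
Regular 44 h 0 min = 2640 min at $50.00/h; overtime 12 h 35 min = 755 min at $75.00/h.
Pay = (2640 × $50.00 + 755 × $75.00) ÷ 60 = $3143.75.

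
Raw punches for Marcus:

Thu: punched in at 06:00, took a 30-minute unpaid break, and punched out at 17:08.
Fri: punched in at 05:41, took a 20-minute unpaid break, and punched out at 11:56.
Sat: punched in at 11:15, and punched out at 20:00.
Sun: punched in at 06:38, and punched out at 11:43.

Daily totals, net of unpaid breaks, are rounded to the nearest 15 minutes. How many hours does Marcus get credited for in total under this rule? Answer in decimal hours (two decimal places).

Thu: 06:00–17:08 = 11 h 8 min − 30 min = 10 h 38 min → rounds to 10 h 45 min
Fri: 05:41–11:56 = 6 h 15 min − 20 min = 5 h 55 min → rounds to 6 h 0 min
Sat: 11:15–20:00 = 8 h 45 min → rounds to 8 h 45 min
Sun: 06:38–11:43 = 5 h 5 min → rounds to 5 h 0 min
Total credited: 30 h 30 min.

30.50 hours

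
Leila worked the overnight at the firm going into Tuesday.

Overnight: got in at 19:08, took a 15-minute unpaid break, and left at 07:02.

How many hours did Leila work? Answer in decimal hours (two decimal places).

11.65 hours

Overnight: 19:08 → midnight = 4 h 52 min; midnight → 07:02 = 7 h 2 min; span 11 h 54 min; less 15 min break → 11 h 39 min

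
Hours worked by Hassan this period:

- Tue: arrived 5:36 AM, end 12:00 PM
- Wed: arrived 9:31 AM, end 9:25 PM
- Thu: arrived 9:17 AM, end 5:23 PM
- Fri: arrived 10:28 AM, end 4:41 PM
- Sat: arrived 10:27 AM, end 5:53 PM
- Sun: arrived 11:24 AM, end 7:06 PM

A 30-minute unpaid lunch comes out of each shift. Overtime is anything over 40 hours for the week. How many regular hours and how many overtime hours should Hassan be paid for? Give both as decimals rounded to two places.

Tue: 5:36 AM–12:00 PM = 6 h 24 min; less 30 min break → 5 h 54 min
Wed: 9:31 AM–9:25 PM = 11 h 54 min; less 30 min break → 11 h 24 min
Thu: 9:17 AM–5:23 PM = 8 h 6 min; less 30 min break → 7 h 36 min
Fri: 10:28 AM–4:41 PM = 6 h 13 min; less 30 min break → 5 h 43 min
Sat: 10:27 AM–5:53 PM = 7 h 26 min; less 30 min break → 6 h 56 min
Sun: 11:24 AM–7:06 PM = 7 h 42 min; less 30 min break → 7 h 12 min
Total worked: 44 h 45 min = 44.75 h.
Threshold 40 h → overtime 4 h 45 min, regular 40 h 0 min.

Regular 40.00 hours, overtime 4.75 hours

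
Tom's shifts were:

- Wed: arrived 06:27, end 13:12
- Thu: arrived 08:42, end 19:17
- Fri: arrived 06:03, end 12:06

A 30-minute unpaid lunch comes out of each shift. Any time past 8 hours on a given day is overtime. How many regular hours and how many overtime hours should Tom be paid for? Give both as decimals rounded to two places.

Wed: 06:27–13:12 = 6 h 45 min; less 30 min break → 6 h 15 min
Thu: 08:42–19:17 = 10 h 35 min; less 30 min break → 10 h 5 min
Fri: 06:03–12:06 = 6 h 3 min; less 30 min break → 5 h 33 min
Wed reg 6 h 15 min / OT 0 h 0 min; Thu reg 8 h 0 min / OT 2 h 5 min; Fri reg 5 h 33 min / OT 0 h 0 min.
Totals: regular 19 h 48 min, overtime 2 h 5 min.

Regular 19.80 hours, overtime 2.08 hours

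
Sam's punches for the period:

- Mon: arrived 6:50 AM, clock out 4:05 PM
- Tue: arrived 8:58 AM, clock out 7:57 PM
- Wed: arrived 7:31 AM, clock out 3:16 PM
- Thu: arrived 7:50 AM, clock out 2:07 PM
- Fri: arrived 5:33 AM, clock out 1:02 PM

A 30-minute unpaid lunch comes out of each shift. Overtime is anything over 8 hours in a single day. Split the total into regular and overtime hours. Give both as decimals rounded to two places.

Mon: 6:50 AM–4:05 PM = 9 h 15 min; less 30 min break → 8 h 45 min
Tue: 8:58 AM–7:57 PM = 10 h 59 min; less 30 min break → 10 h 29 min
Wed: 7:31 AM–3:16 PM = 7 h 45 min; less 30 min break → 7 h 15 min
Thu: 7:50 AM–2:07 PM = 6 h 17 min; less 30 min break → 5 h 47 min
Fri: 5:33 AM–1:02 PM = 7 h 29 min; less 30 min break → 6 h 59 min
Mon reg 8 h 0 min / OT 0 h 45 min; Tue reg 8 h 0 min / OT 2 h 29 min; Wed reg 7 h 15 min / OT 0 h 0 min; Thu reg 5 h 47 min / OT 0 h 0 min; Fri reg 6 h 59 min / OT 0 h 0 min.
Totals: regular 36 h 1 min, overtime 3 h 14 min.

Regular 36.02 hours, overtime 3.23 hours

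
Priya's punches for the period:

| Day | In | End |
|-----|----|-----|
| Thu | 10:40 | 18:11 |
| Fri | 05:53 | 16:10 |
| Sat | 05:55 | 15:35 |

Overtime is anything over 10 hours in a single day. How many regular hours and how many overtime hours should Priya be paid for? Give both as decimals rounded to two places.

Thu: 10:40–18:11 = 7 h 31 min
Fri: 05:53–16:10 = 10 h 17 min
Sat: 05:55–15:35 = 9 h 40 min
Thu reg 7 h 31 min / OT 0 h 0 min; Fri reg 10 h 0 min / OT 0 h 17 min; Sat reg 9 h 40 min / OT 0 h 0 min.
Totals: regular 27 h 11 min, overtime 0 h 17 min.

Regular 27.18 hours, overtime 0.28 hours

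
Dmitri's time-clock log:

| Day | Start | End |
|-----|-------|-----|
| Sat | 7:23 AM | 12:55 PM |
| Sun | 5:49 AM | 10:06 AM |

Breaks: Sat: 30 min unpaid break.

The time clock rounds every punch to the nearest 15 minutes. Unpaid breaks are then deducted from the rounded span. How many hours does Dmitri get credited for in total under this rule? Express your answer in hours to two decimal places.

9.25 hours

Sat: in 7:23 AM→7:30 AM, out 12:55 PM→1:00 PM; 5 h 30 min − 30 min = 5 h 0 min
Sun: in 5:49 AM→5:45 AM, out 10:06 AM→10:00 AM; 4 h 15 min
Total credited: 9 h 15 min.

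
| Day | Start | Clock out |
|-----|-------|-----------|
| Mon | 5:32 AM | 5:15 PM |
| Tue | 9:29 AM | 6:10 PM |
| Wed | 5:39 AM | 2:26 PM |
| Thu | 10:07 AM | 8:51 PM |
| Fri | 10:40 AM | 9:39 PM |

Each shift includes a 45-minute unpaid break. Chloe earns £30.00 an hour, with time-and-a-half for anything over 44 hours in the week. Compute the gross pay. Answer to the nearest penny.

£1461.75

Mon: 5:32 AM–5:15 PM = 11 h 43 min; less 45 min break → 10 h 58 min
Tue: 9:29 AM–6:10 PM = 8 h 41 min; less 45 min break → 7 h 56 min
Wed: 5:39 AM–2:26 PM = 8 h 47 min; less 45 min break → 8 h 2 min
Thu: 10:07 AM–8:51 PM = 10 h 44 min; less 45 min break → 9 h 59 min
Fri: 10:40 AM–9:39 PM = 10 h 59 min; less 45 min break → 10 h 14 min
Total worked: 47 h 9 min = 2829 min.
Regular 44 h 0 min = 2640 min at £30.00/h; overtime 3 h 9 min = 189 min at £45.00/h.
Pay = (2640 × £30.00 + 189 × £45.00) ÷ 60 = £1461.75.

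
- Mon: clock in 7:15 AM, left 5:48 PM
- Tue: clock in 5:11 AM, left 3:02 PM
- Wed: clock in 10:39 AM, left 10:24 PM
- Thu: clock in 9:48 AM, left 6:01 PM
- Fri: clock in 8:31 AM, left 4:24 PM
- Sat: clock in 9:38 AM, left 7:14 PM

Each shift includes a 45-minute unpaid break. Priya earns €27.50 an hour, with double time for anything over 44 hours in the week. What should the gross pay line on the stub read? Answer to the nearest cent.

Mon: 7:15 AM–5:48 PM = 10 h 33 min; less 45 min break → 9 h 48 min
Tue: 5:11 AM–3:02 PM = 9 h 51 min; less 45 min break → 9 h 6 min
Wed: 10:39 AM–10:24 PM = 11 h 45 min; less 45 min break → 11 h 0 min
Thu: 9:48 AM–6:01 PM = 8 h 13 min; less 45 min break → 7 h 28 min
Fri: 8:31 AM–4:24 PM = 7 h 53 min; less 45 min break → 7 h 8 min
Sat: 9:38 AM–7:14 PM = 9 h 36 min; less 45 min break → 8 h 51 min
Total worked: 53 h 21 min = 3201 min.
Regular 44 h 0 min = 2640 min at €27.50/h; overtime 9 h 21 min = 561 min at €55.00/h.
Pay = (2640 × €27.50 + 561 × €55.00) ÷ 60 = €1724.25.

€1724.25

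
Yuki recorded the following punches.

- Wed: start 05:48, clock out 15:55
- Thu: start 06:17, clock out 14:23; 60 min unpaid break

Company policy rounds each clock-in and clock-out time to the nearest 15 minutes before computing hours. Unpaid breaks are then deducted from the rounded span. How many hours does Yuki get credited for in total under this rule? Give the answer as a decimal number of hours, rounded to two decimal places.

17.50 hours

Wed: in 05:48→05:45, out 15:55→16:00; 10 h 15 min
Thu: in 06:17→06:15, out 14:23→14:30; 8 h 15 min − 60 min = 7 h 15 min
Total credited: 17 h 30 min.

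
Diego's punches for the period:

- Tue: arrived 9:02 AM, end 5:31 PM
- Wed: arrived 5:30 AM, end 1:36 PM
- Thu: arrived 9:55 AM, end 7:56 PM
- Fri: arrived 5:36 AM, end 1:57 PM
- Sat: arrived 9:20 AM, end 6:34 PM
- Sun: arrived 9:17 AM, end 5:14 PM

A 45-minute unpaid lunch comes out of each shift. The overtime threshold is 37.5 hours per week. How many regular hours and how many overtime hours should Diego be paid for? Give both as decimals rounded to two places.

Regular 37.50 hours, overtime 10.13 hours

Tue: 9:02 AM–5:31 PM = 8 h 29 min; less 45 min break → 7 h 44 min
Wed: 5:30 AM–1:36 PM = 8 h 6 min; less 45 min break → 7 h 21 min
Thu: 9:55 AM–7:56 PM = 10 h 1 min; less 45 min break → 9 h 16 min
Fri: 5:36 AM–1:57 PM = 8 h 21 min; less 45 min break → 7 h 36 min
Sat: 9:20 AM–6:34 PM = 9 h 14 min; less 45 min break → 8 h 29 min
Sun: 9:17 AM–5:14 PM = 7 h 57 min; less 45 min break → 7 h 12 min
Total worked: 47 h 38 min = 47.63 h.
Threshold 37.5 h → overtime 10 h 8 min, regular 37 h 30 min.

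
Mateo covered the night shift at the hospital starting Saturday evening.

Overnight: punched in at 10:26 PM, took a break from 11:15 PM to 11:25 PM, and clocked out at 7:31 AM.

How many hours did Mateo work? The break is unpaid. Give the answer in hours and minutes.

8 h 55 min

Overnight: 10:26 PM → midnight = 1 h 34 min; midnight → 7:31 AM = 7 h 31 min; span 9 h 5 min; less 10 min break → 8 h 55 min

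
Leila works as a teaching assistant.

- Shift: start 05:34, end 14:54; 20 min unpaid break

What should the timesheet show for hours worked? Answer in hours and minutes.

9 h 0 min

Shift: 05:34–14:54 = 9 h 20 min; less 20 min break → 9 h 0 min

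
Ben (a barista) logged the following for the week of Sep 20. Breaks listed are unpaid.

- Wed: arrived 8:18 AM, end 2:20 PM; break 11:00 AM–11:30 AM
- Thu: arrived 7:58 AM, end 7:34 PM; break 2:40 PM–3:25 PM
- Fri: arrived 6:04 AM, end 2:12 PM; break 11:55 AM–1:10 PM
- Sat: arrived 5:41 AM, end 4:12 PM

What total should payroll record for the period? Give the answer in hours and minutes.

Wed: 8:18 AM–2:20 PM = 6 h 2 min; less 30 min break → 5 h 32 min
Thu: 7:58 AM–7:34 PM = 11 h 36 min; less 45 min break → 10 h 51 min
Fri: 6:04 AM–2:12 PM = 8 h 8 min; less 75 min break → 6 h 53 min
Sat: 5:41 AM–4:12 PM = 10 h 31 min
Total: 5 h 32 min + 10 h 51 min + 6 h 53 min + 10 h 31 min = 33 h 47 min.

33 h 47 min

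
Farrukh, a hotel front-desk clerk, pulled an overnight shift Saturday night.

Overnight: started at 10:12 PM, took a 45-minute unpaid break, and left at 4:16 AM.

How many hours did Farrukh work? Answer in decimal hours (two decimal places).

5.32 hours

Overnight: 10:12 PM → midnight = 1 h 48 min; midnight → 4:16 AM = 4 h 16 min; span 6 h 4 min; less 45 min break → 5 h 19 min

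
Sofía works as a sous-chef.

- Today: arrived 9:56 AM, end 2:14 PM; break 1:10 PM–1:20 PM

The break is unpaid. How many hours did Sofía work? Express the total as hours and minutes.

Today: 9:56 AM–2:14 PM = 4 h 18 min; less 10 min break → 4 h 8 min

4 h 8 min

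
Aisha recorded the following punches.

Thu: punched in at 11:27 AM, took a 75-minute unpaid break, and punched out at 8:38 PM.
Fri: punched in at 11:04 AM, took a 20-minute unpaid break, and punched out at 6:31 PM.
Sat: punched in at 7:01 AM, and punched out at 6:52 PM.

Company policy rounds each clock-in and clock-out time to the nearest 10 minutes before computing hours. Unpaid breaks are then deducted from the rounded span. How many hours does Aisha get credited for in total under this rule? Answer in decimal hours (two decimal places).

26.92 hours

Thu: in 11:27 AM→11:30 AM, out 8:38 PM→8:40 PM; 9 h 10 min − 75 min = 7 h 55 min
Fri: in 11:04 AM→11:00 AM, out 6:31 PM→6:30 PM; 7 h 30 min − 20 min = 7 h 10 min
Sat: in 7:01 AM→7:00 AM, out 6:52 PM→6:50 PM; 11 h 50 min
Total credited: 26 h 55 min.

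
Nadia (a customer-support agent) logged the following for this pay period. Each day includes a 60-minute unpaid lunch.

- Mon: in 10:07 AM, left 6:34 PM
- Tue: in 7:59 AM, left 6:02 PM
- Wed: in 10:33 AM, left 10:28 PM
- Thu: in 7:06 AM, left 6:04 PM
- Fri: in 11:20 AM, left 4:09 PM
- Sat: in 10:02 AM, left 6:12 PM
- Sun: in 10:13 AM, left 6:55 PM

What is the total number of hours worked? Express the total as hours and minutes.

Mon: 10:07 AM–6:34 PM = 8 h 27 min; less 60 min break → 7 h 27 min
Tue: 7:59 AM–6:02 PM = 10 h 3 min; less 60 min break → 9 h 3 min
Wed: 10:33 AM–10:28 PM = 11 h 55 min; less 60 min break → 10 h 55 min
Thu: 7:06 AM–6:04 PM = 10 h 58 min; less 60 min break → 9 h 58 min
Fri: 11:20 AM–4:09 PM = 4 h 49 min; less 60 min break → 3 h 49 min
Sat: 10:02 AM–6:12 PM = 8 h 10 min; less 60 min break → 7 h 10 min
Sun: 10:13 AM–6:55 PM = 8 h 42 min; less 60 min break → 7 h 42 min
Total: 7 h 27 min + 9 h 3 min + 10 h 55 min + 9 h 58 min + 3 h 49 min + 7 h 10 min + 7 h 42 min = 56 h 4 min.

56 h 4 min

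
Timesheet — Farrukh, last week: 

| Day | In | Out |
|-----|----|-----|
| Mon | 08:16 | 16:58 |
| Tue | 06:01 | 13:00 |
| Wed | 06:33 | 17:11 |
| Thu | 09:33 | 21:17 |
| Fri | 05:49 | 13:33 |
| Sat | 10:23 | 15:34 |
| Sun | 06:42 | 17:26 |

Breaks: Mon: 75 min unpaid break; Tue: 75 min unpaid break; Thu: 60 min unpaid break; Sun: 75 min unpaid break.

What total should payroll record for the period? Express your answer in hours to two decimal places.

Mon: 08:16–16:58 = 8 h 42 min; less 75 min break → 7 h 27 min
Tue: 06:01–13:00 = 6 h 59 min; less 75 min break → 5 h 44 min
Wed: 06:33–17:11 = 10 h 38 min
Thu: 09:33–21:17 = 11 h 44 min; less 60 min break → 10 h 44 min
Fri: 05:49–13:33 = 7 h 44 min
Sat: 10:23–15:34 = 5 h 11 min
Sun: 06:42–17:26 = 10 h 44 min; less 75 min break → 9 h 29 min
Total: 7 h 27 min + 5 h 44 min + 10 h 38 min + 10 h 44 min + 7 h 44 min + 5 h 11 min + 9 h 29 min = 56 h 57 min.

56.95 hours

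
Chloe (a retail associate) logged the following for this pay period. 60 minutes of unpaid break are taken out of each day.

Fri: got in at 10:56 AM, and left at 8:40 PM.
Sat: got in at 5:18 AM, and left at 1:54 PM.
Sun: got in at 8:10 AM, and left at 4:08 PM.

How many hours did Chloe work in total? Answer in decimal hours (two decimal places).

23.30 hours

Fri: 10:56 AM–8:40 PM = 9 h 44 min; less 60 min break → 8 h 44 min
Sat: 5:18 AM–1:54 PM = 8 h 36 min; less 60 min break → 7 h 36 min
Sun: 8:10 AM–4:08 PM = 7 h 58 min; less 60 min break → 6 h 58 min
Total: 8 h 44 min + 7 h 36 min + 6 h 58 min = 23 h 18 min.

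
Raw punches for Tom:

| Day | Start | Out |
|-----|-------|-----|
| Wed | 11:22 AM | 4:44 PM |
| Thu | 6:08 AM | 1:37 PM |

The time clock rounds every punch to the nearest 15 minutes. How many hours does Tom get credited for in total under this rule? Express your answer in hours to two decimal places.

12.75 hours

Wed: in 11:22 AM→11:15 AM, out 4:44 PM→4:45 PM; 5 h 30 min
Thu: in 6:08 AM→6:15 AM, out 1:37 PM→1:30 PM; 7 h 15 min
Total credited: 12 h 45 min.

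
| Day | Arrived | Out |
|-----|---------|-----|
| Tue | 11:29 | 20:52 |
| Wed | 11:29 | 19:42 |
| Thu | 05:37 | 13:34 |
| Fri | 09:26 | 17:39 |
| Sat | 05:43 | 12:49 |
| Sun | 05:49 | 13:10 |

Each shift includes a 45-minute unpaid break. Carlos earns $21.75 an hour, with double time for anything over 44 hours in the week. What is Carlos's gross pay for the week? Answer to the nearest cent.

Tue: 11:29–20:52 = 9 h 23 min; less 45 min break → 8 h 38 min
Wed: 11:29–19:42 = 8 h 13 min; less 45 min break → 7 h 28 min
Thu: 05:37–13:34 = 7 h 57 min; less 45 min break → 7 h 12 min
Fri: 09:26–17:39 = 8 h 13 min; less 45 min break → 7 h 28 min
Sat: 05:43–12:49 = 7 h 6 min; less 45 min break → 6 h 21 min
Sun: 05:49–13:10 = 7 h 21 min; less 45 min break → 6 h 36 min
Total worked: 43 h 43 min = 2623 min.
Regular 43 h 43 min = 2623 min at $21.75/h; overtime 0 h 0 min = 0 min at $43.50/h.
Pay = (2623 × $21.75 + 0 × $43.50) ÷ 60 = $950.84.

$950.84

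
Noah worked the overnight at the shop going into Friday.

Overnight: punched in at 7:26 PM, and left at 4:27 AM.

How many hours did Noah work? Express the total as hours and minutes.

Overnight: 7:26 PM → midnight = 4 h 34 min; midnight → 4:27 AM = 4 h 27 min; span 9 h 1 min

9 h 1 min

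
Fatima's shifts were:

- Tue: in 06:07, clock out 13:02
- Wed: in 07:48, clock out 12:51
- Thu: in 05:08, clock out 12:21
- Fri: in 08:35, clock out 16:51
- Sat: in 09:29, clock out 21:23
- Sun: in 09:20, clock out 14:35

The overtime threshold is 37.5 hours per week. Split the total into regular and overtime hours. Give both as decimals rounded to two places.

Regular 37.50 hours, overtime 7.10 hours

Tue: 06:07–13:02 = 6 h 55 min
Wed: 07:48–12:51 = 5 h 3 min
Thu: 05:08–12:21 = 7 h 13 min
Fri: 08:35–16:51 = 8 h 16 min
Sat: 09:29–21:23 = 11 h 54 min
Sun: 09:20–14:35 = 5 h 15 min
Total worked: 44 h 36 min = 44.60 h.
Threshold 37.5 h → overtime 7 h 6 min, regular 37 h 30 min.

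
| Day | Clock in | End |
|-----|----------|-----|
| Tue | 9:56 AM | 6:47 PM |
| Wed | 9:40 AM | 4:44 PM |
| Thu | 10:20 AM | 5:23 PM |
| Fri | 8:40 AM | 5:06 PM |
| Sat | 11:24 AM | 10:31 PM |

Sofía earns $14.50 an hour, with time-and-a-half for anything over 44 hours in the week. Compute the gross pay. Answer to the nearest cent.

$616.49

Tue: 9:56 AM–6:47 PM = 8 h 51 min
Wed: 9:40 AM–4:44 PM = 7 h 4 min
Thu: 10:20 AM–5:23 PM = 7 h 3 min
Fri: 8:40 AM–5:06 PM = 8 h 26 min
Sat: 11:24 AM–10:31 PM = 11 h 7 min
Total worked: 42 h 31 min = 2551 min.
Regular 42 h 31 min = 2551 min at $14.50/h; overtime 0 h 0 min = 0 min at $21.75/h.
Pay = (2551 × $14.50 + 0 × $21.75) ÷ 60 = $616.49.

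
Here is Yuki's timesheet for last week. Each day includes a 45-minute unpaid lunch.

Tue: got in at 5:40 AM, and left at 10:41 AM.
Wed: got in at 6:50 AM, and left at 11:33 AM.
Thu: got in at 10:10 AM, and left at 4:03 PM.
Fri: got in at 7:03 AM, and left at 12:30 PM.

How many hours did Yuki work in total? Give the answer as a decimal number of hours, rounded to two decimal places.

18.07 hours

Tue: 5:40 AM–10:41 AM = 5 h 1 min; less 45 min break → 4 h 16 min
Wed: 6:50 AM–11:33 AM = 4 h 43 min; less 45 min break → 3 h 58 min
Thu: 10:10 AM–4:03 PM = 5 h 53 min; less 45 min break → 5 h 8 min
Fri: 7:03 AM–12:30 PM = 5 h 27 min; less 45 min break → 4 h 42 min
Total: 4 h 16 min + 3 h 58 min + 5 h 8 min + 4 h 42 min = 18 h 4 min.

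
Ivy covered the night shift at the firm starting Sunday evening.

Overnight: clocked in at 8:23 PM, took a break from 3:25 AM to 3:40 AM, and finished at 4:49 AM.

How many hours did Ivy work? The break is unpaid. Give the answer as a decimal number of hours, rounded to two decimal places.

8.18 hours

Overnight: 8:23 PM → midnight = 3 h 37 min; midnight → 4:49 AM = 4 h 49 min; span 8 h 26 min; less 15 min break → 8 h 11 min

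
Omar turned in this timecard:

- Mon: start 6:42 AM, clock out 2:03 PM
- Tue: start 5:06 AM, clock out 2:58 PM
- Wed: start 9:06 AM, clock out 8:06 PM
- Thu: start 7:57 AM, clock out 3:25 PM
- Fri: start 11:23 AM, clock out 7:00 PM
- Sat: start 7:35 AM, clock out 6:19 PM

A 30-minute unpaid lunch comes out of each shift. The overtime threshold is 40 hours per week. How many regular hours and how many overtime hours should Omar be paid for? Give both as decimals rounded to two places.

Mon: 6:42 AM–2:03 PM = 7 h 21 min; less 30 min break → 6 h 51 min
Tue: 5:06 AM–2:58 PM = 9 h 52 min; less 30 min break → 9 h 22 min
Wed: 9:06 AM–8:06 PM = 11 h 0 min; less 30 min break → 10 h 30 min
Thu: 7:57 AM–3:25 PM = 7 h 28 min; less 30 min break → 6 h 58 min
Fri: 11:23 AM–7:00 PM = 7 h 37 min; less 30 min break → 7 h 7 min
Sat: 7:35 AM–6:19 PM = 10 h 44 min; less 30 min break → 10 h 14 min
Total worked: 51 h 2 min = 51.03 h.
Threshold 40 h → overtime 11 h 2 min, regular 40 h 0 min.

Regular 40.00 hours, overtime 11.03 hours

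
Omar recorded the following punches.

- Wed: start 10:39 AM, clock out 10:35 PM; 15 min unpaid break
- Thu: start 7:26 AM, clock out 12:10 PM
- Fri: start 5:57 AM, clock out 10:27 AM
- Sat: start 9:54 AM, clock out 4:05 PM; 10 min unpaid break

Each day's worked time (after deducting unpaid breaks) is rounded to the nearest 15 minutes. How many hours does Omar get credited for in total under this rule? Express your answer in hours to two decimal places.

27.00 hours

Wed: 10:39 AM–10:35 PM = 11 h 56 min − 15 min = 11 h 41 min → rounds to 11 h 45 min
Thu: 7:26 AM–12:10 PM = 4 h 44 min → rounds to 4 h 45 min
Fri: 5:57 AM–10:27 AM = 4 h 30 min → rounds to 4 h 30 min
Sat: 9:54 AM–4:05 PM = 6 h 11 min − 10 min = 6 h 1 min → rounds to 6 h 0 min
Total credited: 27 h 0 min.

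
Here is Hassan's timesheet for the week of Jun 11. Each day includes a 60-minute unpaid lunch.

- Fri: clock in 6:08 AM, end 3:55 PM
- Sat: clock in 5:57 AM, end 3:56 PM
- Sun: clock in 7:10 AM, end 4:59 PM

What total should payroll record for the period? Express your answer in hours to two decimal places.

26.58 hours

Fri: 6:08 AM–3:55 PM = 9 h 47 min; less 60 min break → 8 h 47 min
Sat: 5:57 AM–3:56 PM = 9 h 59 min; less 60 min break → 8 h 59 min
Sun: 7:10 AM–4:59 PM = 9 h 49 min; less 60 min break → 8 h 49 min
Total: 8 h 47 min + 8 h 59 min + 8 h 49 min = 26 h 35 min.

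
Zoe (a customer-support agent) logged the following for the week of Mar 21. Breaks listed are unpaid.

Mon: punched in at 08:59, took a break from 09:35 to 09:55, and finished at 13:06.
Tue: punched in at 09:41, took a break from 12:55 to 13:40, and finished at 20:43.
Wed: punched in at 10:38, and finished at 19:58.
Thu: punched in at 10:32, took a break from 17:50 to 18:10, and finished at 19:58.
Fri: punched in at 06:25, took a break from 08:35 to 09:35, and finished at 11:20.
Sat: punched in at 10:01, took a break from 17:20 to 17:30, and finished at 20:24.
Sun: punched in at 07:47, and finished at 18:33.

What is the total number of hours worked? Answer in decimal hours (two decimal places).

Mon: 08:59–13:06 = 4 h 7 min; less 20 min break → 3 h 47 min
Tue: 09:41–20:43 = 11 h 2 min; less 45 min break → 10 h 17 min
Wed: 10:38–19:58 = 9 h 20 min
Thu: 10:32–19:58 = 9 h 26 min; less 20 min break → 9 h 6 min
Fri: 06:25–11:20 = 4 h 55 min; less 60 min break → 3 h 55 min
Sat: 10:01–20:24 = 10 h 23 min; less 10 min break → 10 h 13 min
Sun: 07:47–18:33 = 10 h 46 min
Total: 3 h 47 min + 10 h 17 min + 9 h 20 min + 9 h 6 min + 3 h 55 min + 10 h 13 min + 10 h 46 min = 57 h 24 min.

57.40 hours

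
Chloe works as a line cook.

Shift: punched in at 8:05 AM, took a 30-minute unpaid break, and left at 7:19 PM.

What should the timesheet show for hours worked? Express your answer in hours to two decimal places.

Shift: 8:05 AM–7:19 PM = 11 h 14 min; less 30 min break → 10 h 44 min

10.73 hours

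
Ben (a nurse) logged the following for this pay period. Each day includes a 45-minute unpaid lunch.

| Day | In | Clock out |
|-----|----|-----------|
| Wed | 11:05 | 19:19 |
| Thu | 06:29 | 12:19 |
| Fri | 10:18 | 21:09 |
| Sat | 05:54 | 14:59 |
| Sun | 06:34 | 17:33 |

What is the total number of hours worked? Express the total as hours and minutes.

Wed: 11:05–19:19 = 8 h 14 min; less 45 min break → 7 h 29 min
Thu: 06:29–12:19 = 5 h 50 min; less 45 min break → 5 h 5 min
Fri: 10:18–21:09 = 10 h 51 min; less 45 min break → 10 h 6 min
Sat: 05:54–14:59 = 9 h 5 min; less 45 min break → 8 h 20 min
Sun: 06:34–17:33 = 10 h 59 min; less 45 min break → 10 h 14 min
Total: 7 h 29 min + 5 h 5 min + 10 h 6 min + 8 h 20 min + 10 h 14 min = 41 h 14 min.

41 h 14 min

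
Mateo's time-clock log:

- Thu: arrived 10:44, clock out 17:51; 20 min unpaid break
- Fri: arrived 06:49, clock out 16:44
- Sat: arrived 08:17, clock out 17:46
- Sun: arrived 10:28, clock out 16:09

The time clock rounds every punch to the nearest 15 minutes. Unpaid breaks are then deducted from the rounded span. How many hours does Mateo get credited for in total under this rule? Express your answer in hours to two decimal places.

31.92 hours

Thu: in 10:44→10:45, out 17:51→17:45; 7 h 0 min − 20 min = 6 h 40 min
Fri: in 06:49→06:45, out 16:44→16:45; 10 h 0 min
Sat: in 08:17→08:15, out 17:46→17:45; 9 h 30 min
Sun: in 10:28→10:30, out 16:09→16:15; 5 h 45 min
Total credited: 31 h 55 min.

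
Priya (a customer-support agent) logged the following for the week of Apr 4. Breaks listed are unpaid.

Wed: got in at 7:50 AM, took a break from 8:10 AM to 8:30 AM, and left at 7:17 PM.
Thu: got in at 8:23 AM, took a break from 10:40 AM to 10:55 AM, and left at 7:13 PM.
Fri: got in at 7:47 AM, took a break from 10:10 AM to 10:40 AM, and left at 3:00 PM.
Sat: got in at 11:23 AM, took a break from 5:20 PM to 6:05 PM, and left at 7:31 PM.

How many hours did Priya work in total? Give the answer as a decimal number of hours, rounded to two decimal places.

Wed: 7:50 AM–7:17 PM = 11 h 27 min; less 20 min break → 11 h 7 min
Thu: 8:23 AM–7:13 PM = 10 h 50 min; less 15 min break → 10 h 35 min
Fri: 7:47 AM–3:00 PM = 7 h 13 min; less 30 min break → 6 h 43 min
Sat: 11:23 AM–7:31 PM = 8 h 8 min; less 45 min break → 7 h 23 min
Total: 11 h 7 min + 10 h 35 min + 6 h 43 min + 7 h 23 min = 35 h 48 min.

35.80 hours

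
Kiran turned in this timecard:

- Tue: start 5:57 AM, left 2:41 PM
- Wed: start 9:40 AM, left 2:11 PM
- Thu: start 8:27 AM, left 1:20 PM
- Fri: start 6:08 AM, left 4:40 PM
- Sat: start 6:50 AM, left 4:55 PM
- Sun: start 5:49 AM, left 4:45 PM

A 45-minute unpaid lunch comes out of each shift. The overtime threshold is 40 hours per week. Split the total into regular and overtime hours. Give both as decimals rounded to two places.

Regular 40.00 hours, overtime 5.18 hours

Tue: 5:57 AM–2:41 PM = 8 h 44 min; less 45 min break → 7 h 59 min
Wed: 9:40 AM–2:11 PM = 4 h 31 min; less 45 min break → 3 h 46 min
Thu: 8:27 AM–1:20 PM = 4 h 53 min; less 45 min break → 4 h 8 min
Fri: 6:08 AM–4:40 PM = 10 h 32 min; less 45 min break → 9 h 47 min
Sat: 6:50 AM–4:55 PM = 10 h 5 min; less 45 min break → 9 h 20 min
Sun: 5:49 AM–4:45 PM = 10 h 56 min; less 45 min break → 10 h 11 min
Total worked: 45 h 11 min = 45.18 h.
Threshold 40 h → overtime 5 h 11 min, regular 40 h 0 min.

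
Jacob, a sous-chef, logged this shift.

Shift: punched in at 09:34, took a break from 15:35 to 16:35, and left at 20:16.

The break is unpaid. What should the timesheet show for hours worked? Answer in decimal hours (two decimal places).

Shift: 09:34–20:16 = 10 h 42 min; less 60 min break → 9 h 42 min

9.70 hours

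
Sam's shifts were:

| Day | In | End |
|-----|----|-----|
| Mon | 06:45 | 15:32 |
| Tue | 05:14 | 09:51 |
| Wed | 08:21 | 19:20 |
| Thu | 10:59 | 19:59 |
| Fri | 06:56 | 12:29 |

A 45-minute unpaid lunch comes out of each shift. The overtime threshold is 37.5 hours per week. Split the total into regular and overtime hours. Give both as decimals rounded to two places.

Mon: 06:45–15:32 = 8 h 47 min; less 45 min break → 8 h 2 min
Tue: 05:14–09:51 = 4 h 37 min; less 45 min break → 3 h 52 min
Wed: 08:21–19:20 = 10 h 59 min; less 45 min break → 10 h 14 min
Thu: 10:59–19:59 = 9 h 0 min; less 45 min break → 8 h 15 min
Fri: 06:56–12:29 = 5 h 33 min; less 45 min break → 4 h 48 min
Total worked: 35 h 11 min = 35.18 h.
Threshold 37.5 h → overtime 0 h 0 min, regular 35 h 11 min.

Regular 35.18 hours, overtime 0.00 hours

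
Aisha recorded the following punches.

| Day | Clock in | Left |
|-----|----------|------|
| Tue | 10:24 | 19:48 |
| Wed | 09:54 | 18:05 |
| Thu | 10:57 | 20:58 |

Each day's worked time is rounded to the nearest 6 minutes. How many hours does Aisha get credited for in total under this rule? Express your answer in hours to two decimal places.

27.60 hours

Tue: 10:24–19:48 = 9 h 24 min → rounds to 9 h 24 min
Wed: 09:54–18:05 = 8 h 11 min → rounds to 8 h 12 min
Thu: 10:57–20:58 = 10 h 1 min → rounds to 10 h 0 min
Total credited: 27 h 36 min.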